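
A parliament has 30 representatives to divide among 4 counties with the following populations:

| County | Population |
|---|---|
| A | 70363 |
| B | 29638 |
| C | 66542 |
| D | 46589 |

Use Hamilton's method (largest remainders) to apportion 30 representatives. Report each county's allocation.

Standard divisor: 213132 ÷ 30 ≈ 7104.4.
Standard quotas: A 9.9041, B 4.1718, C 9.3663, D 6.5578.
Lower quotas: A 9, B 4, C 9, D 6 (sum 28, leaving 2 seats).
Remainders in descending order: A 0.9041, D 0.5578, C 0.3663, B 0.1718.
The surplus seats go to A, D.

A: 10; B: 4; C: 9; D: 7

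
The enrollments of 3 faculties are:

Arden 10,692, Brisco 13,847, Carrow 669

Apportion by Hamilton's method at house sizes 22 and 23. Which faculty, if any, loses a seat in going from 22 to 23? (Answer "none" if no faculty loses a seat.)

Carrow

At 22 seats: Arden 9, Brisco 12, Carrow 1.
At 23 seats: Arden 10, Brisco 13, Carrow 0.
Carrow drops from 1 to 0.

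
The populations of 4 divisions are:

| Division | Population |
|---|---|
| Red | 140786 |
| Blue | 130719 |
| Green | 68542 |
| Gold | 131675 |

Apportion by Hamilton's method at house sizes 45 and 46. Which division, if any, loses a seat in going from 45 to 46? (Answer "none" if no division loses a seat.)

Green

At 45 seats: Red 13, Blue 12, Green 7, Gold 13.
At 46 seats: Red 14, Blue 13, Green 6, Gold 13.
Green drops from 7 to 6.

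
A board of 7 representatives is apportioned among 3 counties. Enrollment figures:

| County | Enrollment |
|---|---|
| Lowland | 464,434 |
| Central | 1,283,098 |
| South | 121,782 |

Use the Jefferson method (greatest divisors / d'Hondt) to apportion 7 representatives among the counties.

Lowland 2; Central 5; South 0

Standard divisor 1869314/7 ≈ 267044.857; standard quotas: Lowland 1.739, Central 4.805, South 0.456.
Rounding down gives 1, 4, 0 = 5 seats, so the divisor must be adjusted.
With modified divisor 223000: modified quotas Lowland 2.083, Central 5.754, South 0.546.
Rounding down: Lowland 2, Central 5, South 0 (total 7).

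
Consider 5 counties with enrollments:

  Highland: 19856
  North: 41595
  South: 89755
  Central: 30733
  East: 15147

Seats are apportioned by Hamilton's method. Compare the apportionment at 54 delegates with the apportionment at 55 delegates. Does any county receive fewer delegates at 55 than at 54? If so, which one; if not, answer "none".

At 54 seats: Highland 6, North 11, South 25, Central 8, East 4.
At 55 seats: Highland 5, North 12, South 25, Central 9, East 4.
Highland drops from 6 to 5.

Highland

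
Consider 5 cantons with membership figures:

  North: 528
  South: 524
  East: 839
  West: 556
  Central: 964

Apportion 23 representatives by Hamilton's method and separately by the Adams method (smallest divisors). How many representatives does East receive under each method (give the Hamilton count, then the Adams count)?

Hamilton: North 4, South 3, East 6, West 4, Central 6.
Adams: North 4, South 4, East 5, West 4, Central 6.
East gets 6 under Hamilton and 5 under Adams.

6 and 5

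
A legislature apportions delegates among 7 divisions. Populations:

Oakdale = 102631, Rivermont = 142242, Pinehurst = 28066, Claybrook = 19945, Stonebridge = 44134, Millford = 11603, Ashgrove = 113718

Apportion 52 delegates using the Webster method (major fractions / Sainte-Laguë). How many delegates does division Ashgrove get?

Standard divisor 462339/52 ≈ 8891.135; standard quotas: Oakdale 11.543, Rivermont 15.998, Pinehurst 3.157, Claybrook 2.243, Stonebridge 4.964, Millford 1.305, Ashgrove 12.790.
Rounding to the nearest integer gives Oakdale 12, Rivermont 16, Pinehurst 3, Claybrook 2, Stonebridge 5, Millford 1, Ashgrove 13 — total 52, matching the house size, so no adjustment is needed.
Ashgrove receives 13.

13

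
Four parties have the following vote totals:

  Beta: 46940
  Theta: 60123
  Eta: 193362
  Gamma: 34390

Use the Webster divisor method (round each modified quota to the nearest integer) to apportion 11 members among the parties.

Standard divisor 334815/11 ≈ 30437.727; standard quotas: Beta 1.542, Theta 1.975, Eta 6.353, Gamma 1.130.
Rounding to the nearest integer gives Beta 2, Theta 2, Eta 6, Gamma 1 — total 11, matching the house size, so no adjustment is needed.

Beta 2, Theta 2, Eta 6, Gamma 1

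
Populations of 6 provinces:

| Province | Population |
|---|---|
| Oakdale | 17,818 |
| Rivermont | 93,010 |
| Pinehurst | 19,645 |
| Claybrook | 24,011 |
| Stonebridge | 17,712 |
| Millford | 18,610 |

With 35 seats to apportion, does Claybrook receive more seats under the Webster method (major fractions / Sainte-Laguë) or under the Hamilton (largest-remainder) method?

Webster: Oakdale 3, Rivermont 17, Pinehurst 4, Claybrook 5, Stonebridge 3, Millford 3.
Hamilton: Oakdale 3, Rivermont 17, Pinehurst 4, Claybrook 4, Stonebridge 3, Millford 4.
Claybrook gets 5 under Webster and 4 under Hamilton.

Webster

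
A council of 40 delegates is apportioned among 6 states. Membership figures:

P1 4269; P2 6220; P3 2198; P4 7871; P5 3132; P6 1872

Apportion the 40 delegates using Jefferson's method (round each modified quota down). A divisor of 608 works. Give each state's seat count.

P1=7; P2=10; P3=3; P4=12; P5=5; P6=3

With modified divisor 608: modified quotas P1 7.021, P2 10.230, P3 3.615, P4 12.946, P5 5.151, P6 3.079.
Rounding down: P1 7, P2 10, P3 3, P4 12, P5 5, P6 3 (total 40).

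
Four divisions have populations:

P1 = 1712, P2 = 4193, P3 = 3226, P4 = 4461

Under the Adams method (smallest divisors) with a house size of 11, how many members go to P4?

Standard divisor 13592/11 ≈ 1235.636; standard quotas: P1 1.386, P2 3.393, P3 2.611, P4 3.610.
Rounding up gives 2, 4, 3, 4 = 13 seats, so the divisor must be adjusted.
With modified divisor 1550: modified quotas P1 1.105, P2 2.705, P3 2.081, P4 2.878.
Rounding up: P1 2, P2 3, P3 3, P4 3 (total 11).
P4 receives 3.

3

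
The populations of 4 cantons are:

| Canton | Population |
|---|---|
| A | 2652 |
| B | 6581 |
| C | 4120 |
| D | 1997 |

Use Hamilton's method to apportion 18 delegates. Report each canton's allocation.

Total 15350; standard divisor 15350/18 ≈ 852.778.
Standard quotas: A 3.1098, B 7.7171, C 4.8313, D 2.3418.
Lower quotas: A 3, B 7, C 4, D 2 (sum 16, leaving 2 seats).
Remainders in descending order: C 0.8313, B 0.7171, D 0.3418, A 0.1098.
The surplus seats go to C, B.

A: 3; B: 8; C: 5; D: 2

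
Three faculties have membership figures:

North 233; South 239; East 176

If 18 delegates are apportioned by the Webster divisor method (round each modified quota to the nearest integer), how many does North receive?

6

Standard divisor 648/18 ≈ 36; standard quotas: North 6.472, South 6.639, East 4.889.
Rounding to the nearest integer gives North 6, South 7, East 5 — total 18, matching the house size, so no adjustment is needed.
North receives 6.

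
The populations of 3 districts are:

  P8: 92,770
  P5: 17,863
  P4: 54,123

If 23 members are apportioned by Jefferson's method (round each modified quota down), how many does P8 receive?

Standard divisor 164756/23 ≈ 7163.304; standard quotas: P8 12.951, P5 2.494, P4 7.556.
Rounding down gives 12, 2, 7 = 21 seats, so the divisor must be adjusted.
With modified divisor 6700: modified quotas P8 13.846, P5 2.666, P4 8.078.
Rounding down: P8 13, P5 2, P4 8 (total 23).
P8 receives 13.

13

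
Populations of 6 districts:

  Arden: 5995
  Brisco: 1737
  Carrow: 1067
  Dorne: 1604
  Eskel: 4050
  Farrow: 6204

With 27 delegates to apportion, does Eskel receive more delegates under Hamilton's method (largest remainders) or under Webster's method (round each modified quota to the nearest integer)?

Hamilton: Arden 8, Brisco 2, Carrow 2, Dorne 2, Eskel 5, Farrow 8.
Webster: Arden 8, Brisco 2, Carrow 1, Dorne 2, Eskel 6, Farrow 8.
Eskel gets 5 under Hamilton and 6 under Webster.

Webster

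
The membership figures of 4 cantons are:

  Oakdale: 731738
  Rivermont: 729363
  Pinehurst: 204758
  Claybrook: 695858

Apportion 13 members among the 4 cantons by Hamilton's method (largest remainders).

Oakdale=4, Rivermont=4, Pinehurst=1, Claybrook=4

The standard divisor is 2361717/13 ≈ 181670.538.
Standard quotas: Oakdale 4.0278, Rivermont 4.0148, Pinehurst 1.1271, Claybrook 3.8303.
Lower quotas: Oakdale 4, Rivermont 4, Pinehurst 1, Claybrook 3 (sum 12, leaving 1 seat).
Remainders in descending order: Claybrook 0.8303, Pinehurst 0.1271, Oakdale 0.0278, Rivermont 0.0148.
The surplus seat goes to Claybrook.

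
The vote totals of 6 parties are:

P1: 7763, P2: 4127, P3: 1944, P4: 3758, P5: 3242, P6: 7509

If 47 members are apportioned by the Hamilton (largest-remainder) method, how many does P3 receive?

Total 28343; standard divisor 28343/47 ≈ 603.043.
Standard quotas: P1 12.8731, P2 6.8436, P3 3.2237, P4 6.2317, P5 5.3761, P6 12.4519.
Lower quotas: P1 12, P2 6, P3 3, P4 6, P5 5, P6 12 (sum 44, leaving 3 seats).
Remainders in descending order: P1 0.8731, P2 0.8436, P6 0.4519, P5 0.3761, P4 0.2317, P3 0.2237.
Largest remainders: P1, P2, P6 receive the extra seats.
P3 receives 3.

3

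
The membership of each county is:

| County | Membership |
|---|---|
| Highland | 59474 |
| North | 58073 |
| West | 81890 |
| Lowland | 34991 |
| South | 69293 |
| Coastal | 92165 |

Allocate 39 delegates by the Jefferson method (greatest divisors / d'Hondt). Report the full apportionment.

Highland=6; North=6; West=8; Lowland=3; South=7; Coastal=9

Standard divisor 395886/39 ≈ 10150.923; standard quotas: Highland 5.859, North 5.721, West 8.067, Lowland 3.447, South 6.826, Coastal 9.079.
Rounding down gives 5, 5, 8, 3, 6, 9 = 36 seats, so the divisor must be adjusted.
With modified divisor 9400: modified quotas Highland 6.327, North 6.178, West 8.712, Lowland 3.722, South 7.372, Coastal 9.805.
Rounding down: Highland 6, North 6, West 8, Lowland 3, South 7, Coastal 9 (total 39).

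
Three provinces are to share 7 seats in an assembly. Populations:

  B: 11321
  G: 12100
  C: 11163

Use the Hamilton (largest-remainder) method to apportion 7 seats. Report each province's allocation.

B=2, G=3, C=2

Standard divisor: 34584 ÷ 7 ≈ 4940.571.
Standard quotas: B 2.2914, G 2.4491, C 2.2595.
Lower quotas: B 2, G 2, C 2 (sum 6, leaving 1 seat).
Remainders in descending order: G 0.4491, B 0.2914, C 0.2595.
Largest remainder: G receives the extra seat.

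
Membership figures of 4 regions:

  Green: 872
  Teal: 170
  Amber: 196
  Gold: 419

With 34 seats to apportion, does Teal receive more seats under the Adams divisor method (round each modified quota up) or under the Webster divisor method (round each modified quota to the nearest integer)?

Adams

Adams: Green 17, Teal 4, Amber 4, Gold 9.
Webster: Green 18, Teal 3, Amber 4, Gold 9.
Teal gets 4 under Adams and 3 under Webster.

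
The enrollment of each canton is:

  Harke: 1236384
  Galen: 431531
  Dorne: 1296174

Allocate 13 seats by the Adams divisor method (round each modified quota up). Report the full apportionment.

Harke=5, Galen=2, Dorne=6

Standard divisor 2964089/13 ≈ 228006.846; standard quotas: Harke 5.423, Galen 1.893, Dorne 5.685.
Rounding up gives 6, 2, 6 = 14 seats, so the divisor must be adjusted.
With modified divisor 253300: modified quotas Harke 4.881, Galen 1.704, Dorne 5.117.
Rounding up: Harke 5, Galen 2, Dorne 6 (total 13).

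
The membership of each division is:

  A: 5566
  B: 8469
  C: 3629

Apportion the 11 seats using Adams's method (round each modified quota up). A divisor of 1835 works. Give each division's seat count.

With modified divisor 1835: modified quotas A 3.033, B 4.615, C 1.978.
Rounding up: A 4, B 5, C 2 (total 11).

A 4; B 5; C 2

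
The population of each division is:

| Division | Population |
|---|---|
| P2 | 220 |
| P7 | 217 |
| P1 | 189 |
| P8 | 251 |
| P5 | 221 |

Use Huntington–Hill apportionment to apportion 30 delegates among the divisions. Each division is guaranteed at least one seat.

P2 6, P7 6, P1 5, P8 7, P5 6

With divisor 37: modified quotas P2 5.946, P7 5.865, P1 5.108, P8 6.784, P5 5.973.
Geometric-mean thresholds: P2 √(5·6)=5.477, P7 √(5·6)=5.477, P1 √(5·6)=5.477, P8 √(6·7)=6.481, P5 √(5·6)=5.477.
Each quota rounded against its threshold gives P2 6, P7 6, P1 5, P8 7, P5 6 (total 30).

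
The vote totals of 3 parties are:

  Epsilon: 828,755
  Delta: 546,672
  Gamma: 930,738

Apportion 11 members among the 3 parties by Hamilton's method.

Epsilon 4, Delta 3, Gamma 4

Total 2306165; standard divisor 2306165/11 ≈ 209651.364.
Standard quotas: Epsilon 3.9530, Delta 2.6075, Gamma 4.4395.
Lower quotas: Epsilon 3, Delta 2, Gamma 4 (sum 9, leaving 2 seats).
Remainders in descending order: Epsilon 0.9530, Delta 0.6075, Gamma 0.4395.
Largest remainders: Epsilon, Delta receive the extra seats.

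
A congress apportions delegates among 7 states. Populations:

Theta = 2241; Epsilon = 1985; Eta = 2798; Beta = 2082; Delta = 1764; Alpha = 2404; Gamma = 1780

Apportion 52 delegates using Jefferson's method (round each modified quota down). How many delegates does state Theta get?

8

Standard divisor 15054/52 ≈ 289.5; standard quotas: Theta 7.741, Epsilon 6.857, Eta 9.665, Beta 7.192, Delta 6.093, Alpha 8.304, Gamma 6.149.
Rounding down gives 7, 6, 9, 7, 6, 8, 6 = 49 seats, so the divisor must be adjusted.
With modified divisor 270: modified quotas Theta 8.300, Epsilon 7.352, Eta 10.363, Beta 7.711, Delta 6.533, Alpha 8.904, Gamma 6.593.
Rounding down: Theta 8, Epsilon 7, Eta 10, Beta 7, Delta 6, Alpha 8, Gamma 6 (total 52).
Theta receives 8.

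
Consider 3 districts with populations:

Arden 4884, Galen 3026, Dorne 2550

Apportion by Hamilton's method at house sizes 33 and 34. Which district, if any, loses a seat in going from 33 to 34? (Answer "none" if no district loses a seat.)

At 33 seats: Arden 15, Galen 10, Dorne 8.
At 34 seats: Arden 16, Galen 10, Dorne 8.
No district's allocation decreased.

none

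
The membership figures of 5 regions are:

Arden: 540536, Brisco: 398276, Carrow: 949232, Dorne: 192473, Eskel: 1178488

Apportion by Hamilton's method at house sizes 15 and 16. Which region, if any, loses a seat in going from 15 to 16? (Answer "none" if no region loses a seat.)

Arden

At 15 seats: Arden 3, Brisco 2, Carrow 4, Dorne 1, Eskel 5.
At 16 seats: Arden 2, Brisco 2, Carrow 5, Dorne 1, Eskel 6.
Arden drops from 3 to 2.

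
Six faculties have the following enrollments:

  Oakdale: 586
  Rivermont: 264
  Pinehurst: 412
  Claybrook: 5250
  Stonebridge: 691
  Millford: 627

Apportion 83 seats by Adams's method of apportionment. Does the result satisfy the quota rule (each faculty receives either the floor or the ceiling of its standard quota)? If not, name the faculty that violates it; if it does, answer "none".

Standard quotas: Oakdale 6.212, Rivermont 2.798, Pinehurst 4.367, Claybrook 55.651, Stonebridge 7.325, Millford 6.646.
Adams allocation: Oakdale 6, Rivermont 3, Pinehurst 5, Claybrook 54, Stonebridge 8, Millford 7.
Claybrook has quota 55.651 (lower 55, upper 56) but receives 54 — outside the quota interval.

Claybrook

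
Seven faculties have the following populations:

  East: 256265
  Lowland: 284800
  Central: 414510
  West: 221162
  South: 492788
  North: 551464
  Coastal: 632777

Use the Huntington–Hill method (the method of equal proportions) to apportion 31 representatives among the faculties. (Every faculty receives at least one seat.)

With divisor 91488: modified quotas East 2.801, Lowland 3.113, Central 4.531, West 2.417, South 5.386, North 6.028, Coastal 6.917.
Geometric-mean thresholds: East √(2·3)=2.449, Lowland √(3·4)=3.464, Central √(4·5)=4.472, West √(2·3)=2.449, South √(5·6)=5.477, North √(6·7)=6.481, Coastal √(6·7)=6.481.
Each quota rounded against its threshold gives East 3, Lowland 3, Central 5, West 2, South 5, North 6, Coastal 7 (total 31).

East 3, Lowland 3, Central 5, West 2, South 5, North 6, Coastal 7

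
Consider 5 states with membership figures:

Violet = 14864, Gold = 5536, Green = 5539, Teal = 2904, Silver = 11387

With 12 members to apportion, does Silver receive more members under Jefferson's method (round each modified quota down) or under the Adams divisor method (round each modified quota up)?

Jefferson

Jefferson: Violet 5, Gold 1, Green 1, Teal 1, Silver 4.
Adams: Violet 4, Gold 2, Green 2, Teal 1, Silver 3.
Silver gets 4 under Jefferson and 3 under Adams.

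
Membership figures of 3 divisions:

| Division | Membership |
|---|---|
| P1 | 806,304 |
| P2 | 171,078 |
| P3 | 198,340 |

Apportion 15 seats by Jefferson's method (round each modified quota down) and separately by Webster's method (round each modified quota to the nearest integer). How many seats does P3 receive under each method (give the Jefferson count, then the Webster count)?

2 and 3

Jefferson: P1 11, P2 2, P3 2.
Webster: P1 10, P2 2, P3 3.
P3 gets 2 under Jefferson and 3 under Webster.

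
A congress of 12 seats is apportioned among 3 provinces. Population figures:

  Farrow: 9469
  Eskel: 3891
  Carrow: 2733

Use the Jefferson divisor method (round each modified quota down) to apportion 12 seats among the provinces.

Standard divisor 16093/12 ≈ 1341.083; standard quotas: Farrow 7.061, Eskel 2.901, Carrow 2.038.
Rounding down gives 7, 2, 2 = 11 seats, so the divisor must be adjusted.
With modified divisor 1200: modified quotas Farrow 7.891, Eskel 3.243, Carrow 2.277.
Rounding down: Farrow 7, Eskel 3, Carrow 2 (total 12).

Farrow=7; Eskel=3; Carrow=2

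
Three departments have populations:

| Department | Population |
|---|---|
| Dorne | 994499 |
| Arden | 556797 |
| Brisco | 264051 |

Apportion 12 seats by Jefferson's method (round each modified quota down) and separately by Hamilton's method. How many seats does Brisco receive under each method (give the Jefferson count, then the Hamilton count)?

Jefferson: Dorne 7, Arden 4, Brisco 1.
Hamilton: Dorne 6, Arden 4, Brisco 2.
Brisco gets 1 under Jefferson and 2 under Hamilton.

1 and 2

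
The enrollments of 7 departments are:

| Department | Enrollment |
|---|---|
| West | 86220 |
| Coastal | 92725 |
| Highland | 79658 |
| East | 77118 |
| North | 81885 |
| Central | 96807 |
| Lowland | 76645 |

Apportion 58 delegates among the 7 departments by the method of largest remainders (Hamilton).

Standard divisor: 591058 ÷ 58 ≈ 10190.655.
Standard quotas: West 8.4607, Coastal 9.0990, Highland 7.8168, East 7.5675, North 8.0353, Central 9.4996, Lowland 7.5211.
Lower quotas: West 8, Coastal 9, Highland 7, East 7, North 8, Central 9, Lowland 7 (sum 55, leaving 3 seats).
Remainders in descending order: Highland 0.8168, East 0.5675, Lowland 0.5211, Central 0.4996, West 0.4607, Coastal 0.0990, North 0.0353.
The surplus seats go to Highland, East, Lowland.

West: 8, Coastal: 9, Highland: 8, East: 8, North: 8, Central: 9, Lowland: 8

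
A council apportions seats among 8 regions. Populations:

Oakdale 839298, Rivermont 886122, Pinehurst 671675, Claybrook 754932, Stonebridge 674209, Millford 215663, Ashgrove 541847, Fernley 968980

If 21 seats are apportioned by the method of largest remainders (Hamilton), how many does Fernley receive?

4

Total 5552726; standard divisor 5552726/21 ≈ 264415.524.
Standard quotas: Oakdale 3.1742, Rivermont 3.3512, Pinehurst 2.5402, Claybrook 2.8551, Stonebridge 2.5498, Millford 0.8156, Ashgrove 2.0492, Fernley 3.6646.
Lower quotas: Oakdale 3, Rivermont 3, Pinehurst 2, Claybrook 2, Stonebridge 2, Millford 0, Ashgrove 2, Fernley 3 (sum 17, leaving 4 seats).
Remainders in descending order: Claybrook 0.8551, Millford 0.8156, Fernley 0.6646, Stonebridge 0.5498, Pinehurst 0.5402, Rivermont 0.3512, Oakdale 0.1742, Ashgrove 0.0492.
Largest remainders: Claybrook, Millford, Fernley, Stonebridge receive the extra seats.
Fernley receives 4.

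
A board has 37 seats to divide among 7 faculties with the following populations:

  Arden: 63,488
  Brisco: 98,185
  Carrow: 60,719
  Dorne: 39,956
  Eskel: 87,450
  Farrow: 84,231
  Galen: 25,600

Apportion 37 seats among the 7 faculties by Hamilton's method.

Arden 5, Brisco 8, Carrow 5, Dorne 3, Eskel 7, Farrow 7, Galen 2

The standard divisor is 459629/37 ≈ 12422.405.
Standard quotas: Arden 5.1108, Brisco 7.9039, Carrow 4.8879, Dorne 3.2164, Eskel 7.0397, Farrow 6.7806, Galen 2.0608.
Lower quotas: Arden 5, Brisco 7, Carrow 4, Dorne 3, Eskel 7, Farrow 6, Galen 2 (sum 34, leaving 3 seats).
Remainders in descending order: Brisco 0.9039, Carrow 0.8879, Farrow 0.7806, Dorne 0.2164, Arden 0.1108, Galen 0.0608, Eskel 0.0397.
The surplus seats go to Brisco, Carrow, Farrow.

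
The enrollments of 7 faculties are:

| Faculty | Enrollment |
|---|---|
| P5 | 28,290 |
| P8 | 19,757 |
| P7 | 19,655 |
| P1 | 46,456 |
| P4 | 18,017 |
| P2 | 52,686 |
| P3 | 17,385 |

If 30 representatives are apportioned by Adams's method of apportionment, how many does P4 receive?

3

Standard divisor 202246/30 ≈ 6741.533; standard quotas: P5 4.196, P8 2.931, P7 2.916, P1 6.891, P4 2.673, P2 7.815, P3 2.579.
Rounding up gives 5, 3, 3, 7, 3, 8, 3 = 32 seats, so the divisor must be adjusted.
With modified divisor 7600: modified quotas P5 3.722, P8 2.600, P7 2.586, P1 6.113, P4 2.371, P2 6.932, P3 2.288.
Rounding up: P5 4, P8 3, P7 3, P1 7, P4 3, P2 7, P3 3 (total 30).
P4 receives 3.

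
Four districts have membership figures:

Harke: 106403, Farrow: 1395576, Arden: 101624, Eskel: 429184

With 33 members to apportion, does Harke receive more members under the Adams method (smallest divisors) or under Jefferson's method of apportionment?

Adams: Harke 2, Farrow 22, Arden 2, Eskel 7.
Jefferson: Harke 1, Farrow 24, Arden 1, Eskel 7.
Harke gets 2 under Adams and 1 under Jefferson.

Adams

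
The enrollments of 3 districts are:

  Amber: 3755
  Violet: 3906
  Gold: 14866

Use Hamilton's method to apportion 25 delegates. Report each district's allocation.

Total 22527; standard divisor 22527/25 ≈ 901.08.
Standard quotas: Amber 4.1672, Violet 4.3348, Gold 16.4980.
Lower quotas: Amber 4, Violet 4, Gold 16 (sum 24, leaving 1 seat).
Remainders in descending order: Gold 0.4980, Violet 0.3348, Amber 0.1672.
The surplus seat goes to Gold.

Amber 4, Violet 4, Gold 17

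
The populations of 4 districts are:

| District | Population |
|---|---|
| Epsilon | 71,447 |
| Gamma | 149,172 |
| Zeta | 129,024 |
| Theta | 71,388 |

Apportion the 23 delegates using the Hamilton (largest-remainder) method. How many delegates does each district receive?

Epsilon=4; Gamma=8; Zeta=7; Theta=4

Standard divisor: 421031 ÷ 23 ≈ 18305.696.
Standard quotas: Epsilon 3.9030, Gamma 8.1489, Zeta 7.0483, Theta 3.8998.
Lower quotas: Epsilon 3, Gamma 8, Zeta 7, Theta 3 (sum 21, leaving 2 seats).
Remainders in descending order: Epsilon 0.9030, Theta 0.8998, Gamma 0.1489, Zeta 0.0483.
The surplus seats go to Epsilon, Theta.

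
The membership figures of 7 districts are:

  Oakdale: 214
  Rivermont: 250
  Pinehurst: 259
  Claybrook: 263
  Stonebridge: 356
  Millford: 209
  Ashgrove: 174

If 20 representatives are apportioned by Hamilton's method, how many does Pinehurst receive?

Standard divisor: 1725 ÷ 20 ≈ 86.25.
Standard quotas: Oakdale 2.481, Rivermont 2.899, Pinehurst 3.003, Claybrook 3.049, Stonebridge 4.128, Millford 2.423, Ashgrove 2.017.
Lower quotas: Oakdale 2, Rivermont 2, Pinehurst 3, Claybrook 3, Stonebridge 4, Millford 2, Ashgrove 2 (sum 18, leaving 2 seats).
Remainders in descending order: Rivermont 0.899, Oakdale 0.481, Millford 0.423, Stonebridge 0.128, Claybrook 0.049, Ashgrove 0.017, Pinehurst 0.003.
Largest remainders: Rivermont, Oakdale receive the extra seats.
Pinehurst receives 3.

3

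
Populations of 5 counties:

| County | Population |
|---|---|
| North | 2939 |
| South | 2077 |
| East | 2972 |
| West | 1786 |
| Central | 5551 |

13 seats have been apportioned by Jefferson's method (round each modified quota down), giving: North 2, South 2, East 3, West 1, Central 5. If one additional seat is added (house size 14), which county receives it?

North

Priority for the next seat is population ÷ (current seats + 1).
Priorities: North 979.667, South 692.333, East 743.000, West 893.000, Central 925.167.
Highest priority: North.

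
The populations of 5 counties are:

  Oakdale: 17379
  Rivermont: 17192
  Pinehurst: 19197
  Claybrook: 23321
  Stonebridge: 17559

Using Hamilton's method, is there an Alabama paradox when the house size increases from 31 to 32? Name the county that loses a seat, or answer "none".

At 31 seats: Oakdale 6, Rivermont 5, Pinehurst 6, Claybrook 8, Stonebridge 6.
At 32 seats: Oakdale 6, Rivermont 6, Pinehurst 6, Claybrook 8, Stonebridge 6.
No county's allocation decreased.

none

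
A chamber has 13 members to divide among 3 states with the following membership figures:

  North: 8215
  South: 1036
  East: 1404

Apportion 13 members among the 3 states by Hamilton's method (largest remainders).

The standard divisor is 10655/13 ≈ 819.615.
Standard quotas: North 10.0230, South 1.2640, East 1.7130.
Lower quotas: North 10, South 1, East 1 (sum 12, leaving 1 seat).
Remainders in descending order: East 0.7130, South 0.2640, North 0.0230.
Largest remainder: East receives the extra seat.

North 10, South 1, East 2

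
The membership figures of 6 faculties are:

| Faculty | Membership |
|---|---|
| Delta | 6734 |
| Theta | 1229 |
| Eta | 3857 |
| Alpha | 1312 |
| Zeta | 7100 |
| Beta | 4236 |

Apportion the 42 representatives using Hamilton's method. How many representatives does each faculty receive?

Standard divisor: 24468 ÷ 42 ≈ 582.571.
Standard quotas: Delta 11.5591, Theta 2.1096, Eta 6.6206, Alpha 2.2521, Zeta 12.1873, Beta 7.2712.
Lower quotas: Delta 11, Theta 2, Eta 6, Alpha 2, Zeta 12, Beta 7 (sum 40, leaving 2 seats).
Remainders in descending order: Eta 0.6206, Delta 0.5591, Beta 0.2712, Alpha 0.2521, Zeta 0.1873, Theta 0.1096.
Largest remainders: Eta, Delta receive the extra seats.

Delta=12, Theta=2, Eta=7, Alpha=2, Zeta=12, Beta=7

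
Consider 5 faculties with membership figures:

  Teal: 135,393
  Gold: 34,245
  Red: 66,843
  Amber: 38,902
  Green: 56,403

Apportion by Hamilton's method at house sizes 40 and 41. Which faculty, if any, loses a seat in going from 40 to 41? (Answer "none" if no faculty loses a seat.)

At 40 seats: Teal 16, Gold 4, Red 8, Amber 5, Green 7.
At 41 seats: Teal 17, Gold 4, Red 8, Amber 5, Green 7.
No faculty's allocation decreased.

none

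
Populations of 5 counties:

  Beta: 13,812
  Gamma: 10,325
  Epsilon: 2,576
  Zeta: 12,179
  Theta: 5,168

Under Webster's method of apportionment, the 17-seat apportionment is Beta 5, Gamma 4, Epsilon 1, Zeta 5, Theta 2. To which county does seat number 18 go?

Priority for the next seat is population ÷ (current seats + 0.5).
Priorities: Beta 2511.273, Gamma 2294.444, Epsilon 1717.333, Zeta 2214.364, Theta 2067.200.
Highest priority: Beta.

Beta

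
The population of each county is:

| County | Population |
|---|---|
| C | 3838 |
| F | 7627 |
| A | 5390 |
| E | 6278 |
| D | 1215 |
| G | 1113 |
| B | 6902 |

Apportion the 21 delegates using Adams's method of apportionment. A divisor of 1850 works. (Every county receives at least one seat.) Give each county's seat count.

With modified divisor 1850: modified quotas C 2.075, F 4.123, A 2.914, E 3.394, D 0.657, G 0.602, B 3.731.
Rounding up: C 3, F 5, A 3, E 4, D 1, G 1, B 4 (total 21).

C: 3, F: 5, A: 3, E: 4, D: 1, G: 1, B: 4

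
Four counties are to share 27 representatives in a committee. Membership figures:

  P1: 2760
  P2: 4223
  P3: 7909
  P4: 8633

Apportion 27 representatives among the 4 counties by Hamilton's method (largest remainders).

The standard divisor is 23525/27 ≈ 871.296.
Standard quotas: P1 3.1677, P2 4.8468, P3 9.0773, P4 9.9082.
Lower quotas: P1 3, P2 4, P3 9, P4 9 (sum 25, leaving 2 seats).
Remainders in descending order: P4 0.9082, P2 0.8468, P1 0.1677, P3 0.0773.
The surplus seats go to P4, P2.

P1: 3; P2: 5; P3: 9; P4: 10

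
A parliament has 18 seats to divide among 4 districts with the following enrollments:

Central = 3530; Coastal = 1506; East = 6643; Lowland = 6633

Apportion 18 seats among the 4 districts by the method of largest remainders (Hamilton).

Central 3, Coastal 1, East 7, Lowland 7

The standard divisor is 18312/18 ≈ 1017.333.
Standard quotas: Central 3.4699, Coastal 1.4803, East 6.5298, Lowland 6.5200.
Lower quotas: Central 3, Coastal 1, East 6, Lowland 6 (sum 16, leaving 2 seats).
Remainders in descending order: East 0.5298, Lowland 0.5200, Coastal 0.4803, Central 0.4699.
Largest remainders: East, Lowland receive the extra seats.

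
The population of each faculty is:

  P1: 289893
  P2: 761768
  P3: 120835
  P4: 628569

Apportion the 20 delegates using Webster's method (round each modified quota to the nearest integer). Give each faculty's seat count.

P1 3, P2 9, P3 1, P4 7

Standard divisor 1801065/20 ≈ 90053.25; standard quotas: P1 3.219, P2 8.459, P3 1.342, P4 6.980.
Rounding to the nearest integer gives 3, 8, 1, 7 = 19 seats, so the divisor must be adjusted.
With modified divisor 86700: modified quotas P1 3.344, P2 8.786, P3 1.394, P4 7.250.
Rounding to the nearest integer: P1 3, P2 9, P3 1, P4 7 (total 20).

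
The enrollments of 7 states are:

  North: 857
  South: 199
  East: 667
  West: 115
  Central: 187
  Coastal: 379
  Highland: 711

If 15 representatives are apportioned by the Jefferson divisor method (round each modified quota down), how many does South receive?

1

Standard divisor 3115/15 ≈ 207.667; standard quotas: North 4.127, South 0.958, East 3.212, West 0.554, Central 0.900, Coastal 1.825, Highland 3.424.
Rounding down gives 4, 0, 3, 0, 0, 1, 3 = 11 seats, so the divisor must be adjusted.
With modified divisor 175: modified quotas North 4.897, South 1.137, East 3.811, West 0.657, Central 1.069, Coastal 2.166, Highland 4.063.
Rounding down: North 4, South 1, East 3, West 0, Central 1, Coastal 2, Highland 4 (total 15).
South receives 1.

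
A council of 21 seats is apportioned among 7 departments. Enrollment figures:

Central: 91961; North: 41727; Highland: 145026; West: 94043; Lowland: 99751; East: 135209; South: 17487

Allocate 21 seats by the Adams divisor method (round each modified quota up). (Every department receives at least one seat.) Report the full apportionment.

Standard divisor 625204/21 ≈ 29771.619; standard quotas: Central 3.089, North 1.402, Highland 4.871, West 3.159, Lowland 3.351, East 4.542, South 0.587.
Rounding up gives 4, 2, 5, 4, 4, 5, 1 = 25 seats, so the divisor must be adjusted.
With modified divisor 35000: modified quotas Central 2.627, North 1.192, Highland 4.144, West 2.687, Lowland 2.850, East 3.863, South 0.500.
Rounding up: Central 3, North 2, Highland 5, West 3, Lowland 3, East 4, South 1 (total 21).

Central 3, North 2, Highland 5, West 3, Lowland 3, East 4, South 1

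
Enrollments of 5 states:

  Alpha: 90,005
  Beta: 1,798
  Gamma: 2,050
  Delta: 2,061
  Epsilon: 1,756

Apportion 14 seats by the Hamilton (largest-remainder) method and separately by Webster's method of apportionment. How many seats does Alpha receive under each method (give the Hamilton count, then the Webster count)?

13 and 14

Hamilton: Alpha 13, Beta 0, Gamma 0, Delta 1, Epsilon 0.
Webster: Alpha 14, Beta 0, Gamma 0, Delta 0, Epsilon 0.
Alpha gets 13 under Hamilton and 14 under Webster.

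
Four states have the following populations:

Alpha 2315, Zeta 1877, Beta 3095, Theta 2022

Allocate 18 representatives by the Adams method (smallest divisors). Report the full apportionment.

Alpha 4, Zeta 4, Beta 6, Theta 4

Standard divisor 9309/18 ≈ 517.167; standard quotas: Alpha 4.476, Zeta 3.629, Beta 5.985, Theta 3.910.
Rounding up gives 5, 4, 6, 4 = 19 seats, so the divisor must be adjusted.
With modified divisor 600: modified quotas Alpha 3.858, Zeta 3.128, Beta 5.158, Theta 3.370.
Rounding up: Alpha 4, Zeta 4, Beta 6, Theta 4 (total 18).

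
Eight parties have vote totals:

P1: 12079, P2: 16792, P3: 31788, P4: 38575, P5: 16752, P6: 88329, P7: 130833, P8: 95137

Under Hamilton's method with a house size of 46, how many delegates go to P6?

Total 430285; standard divisor 430285/46 ≈ 9354.022.
Standard quotas: P1 1.2913, P2 1.7952, P3 3.3983, P4 4.1239, P5 1.7909, P6 9.4429, P7 13.9868, P8 10.1707.
Lower quotas: P1 1, P2 1, P3 3, P4 4, P5 1, P6 9, P7 13, P8 10 (sum 42, leaving 4 seats).
Remainders in descending order: P7 0.9868, P2 0.7952, P5 0.7909, P6 0.4429, P3 0.3983, P1 0.2913, P8 0.1707, P4 0.1239.
The surplus seats go to P7, P2, P5, P6.
P6 receives 10.

10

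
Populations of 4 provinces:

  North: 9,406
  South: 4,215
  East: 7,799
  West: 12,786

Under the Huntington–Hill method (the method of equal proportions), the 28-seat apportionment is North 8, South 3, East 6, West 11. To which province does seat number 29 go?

Priority for the next seat is population ÷ (√(s·(s+1))).
Priorities: North 1108.508, South 1216.766, East 1203.412, West 1112.878.
Highest priority: South.

South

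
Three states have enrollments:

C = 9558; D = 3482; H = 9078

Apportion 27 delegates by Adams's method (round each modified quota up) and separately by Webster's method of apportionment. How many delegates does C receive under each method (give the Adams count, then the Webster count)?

Adams: C 11, D 5, H 11.
Webster: C 12, D 4, H 11.
C gets 11 under Adams and 12 under Webster.

11 and 12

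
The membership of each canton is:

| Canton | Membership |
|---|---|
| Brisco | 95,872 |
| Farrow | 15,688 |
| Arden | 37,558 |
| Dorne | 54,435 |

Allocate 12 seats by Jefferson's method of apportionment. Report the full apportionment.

Brisco: 6; Farrow: 1; Arden: 2; Dorne: 3

Standard divisor 203553/12 ≈ 16962.75; standard quotas: Brisco 5.652, Farrow 0.925, Arden 2.214, Dorne 3.209.
Rounding down gives 5, 0, 2, 3 = 10 seats, so the divisor must be adjusted.
With modified divisor 14700: modified quotas Brisco 6.522, Farrow 1.067, Arden 2.555, Dorne 3.703.
Rounding down: Brisco 6, Farrow 1, Arden 2, Dorne 3 (total 12).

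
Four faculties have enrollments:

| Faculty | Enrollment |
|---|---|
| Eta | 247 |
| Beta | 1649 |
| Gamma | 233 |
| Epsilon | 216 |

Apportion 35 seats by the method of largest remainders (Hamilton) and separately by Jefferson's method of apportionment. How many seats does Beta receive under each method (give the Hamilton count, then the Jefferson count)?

Hamilton: Eta 4, Beta 25, Gamma 3, Epsilon 3.
Jefferson: Eta 3, Beta 26, Gamma 3, Epsilon 3.
Beta gets 25 under Hamilton and 26 under Jefferson.

25 and 26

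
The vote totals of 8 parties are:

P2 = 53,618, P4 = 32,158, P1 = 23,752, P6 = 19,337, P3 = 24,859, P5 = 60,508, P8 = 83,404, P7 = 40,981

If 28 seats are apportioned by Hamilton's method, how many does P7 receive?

3

The standard divisor is 338617/28 ≈ 12093.464.
Standard quotas: P2 4.4336, P4 2.6591, P1 1.9640, P6 1.5990, P3 2.0556, P5 5.0034, P8 6.8966, P7 3.3887.
Lower quotas: P2 4, P4 2, P1 1, P6 1, P3 2, P5 5, P8 6, P7 3 (sum 24, leaving 4 seats).
Remainders in descending order: P1 0.9640, P8 0.8966, P4 0.6591, P6 0.5990, P2 0.4336, P7 0.3887, P3 0.0556, P5 0.0034.
Largest remainders: P1, P8, P4, P6 receive the extra seats.
P7 receives 3.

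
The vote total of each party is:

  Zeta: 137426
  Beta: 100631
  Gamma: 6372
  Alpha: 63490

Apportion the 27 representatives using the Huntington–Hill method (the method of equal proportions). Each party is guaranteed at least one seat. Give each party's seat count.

With divisor 11726: modified quotas Zeta 11.720, Beta 8.582, Gamma 0.543, Alpha 5.414.
Geometric-mean thresholds: Zeta √(11·12)=11.489, Beta √(8·9)=8.485, Gamma (min 1), Alpha √(5·6)=5.477.
Each quota rounded against its threshold gives Zeta 12, Beta 9, Gamma 1, Alpha 5 (total 27).

Zeta 12, Beta 9, Gamma 1, Alpha 5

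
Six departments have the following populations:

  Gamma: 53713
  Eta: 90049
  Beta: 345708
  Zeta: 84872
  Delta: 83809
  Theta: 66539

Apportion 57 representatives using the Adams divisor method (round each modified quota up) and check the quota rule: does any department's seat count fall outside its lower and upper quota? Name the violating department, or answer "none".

Beta

Standard quotas: Gamma 4.225, Eta 7.083, Beta 27.191, Zeta 6.676, Delta 6.592, Theta 5.234.
Adams allocation: Gamma 5, Eta 7, Beta 26, Zeta 7, Delta 7, Theta 5.
Beta has quota 27.191 (lower 27, upper 28) but receives 26 — outside the quota interval.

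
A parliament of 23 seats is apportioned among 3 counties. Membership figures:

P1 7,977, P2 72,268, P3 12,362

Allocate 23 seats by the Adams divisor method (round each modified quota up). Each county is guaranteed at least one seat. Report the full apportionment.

Standard divisor 92607/23 ≈ 4026.391; standard quotas: P1 1.981, P2 17.949, P3 3.070.
Rounding up gives 2, 18, 4 = 24 seats, so the divisor must be adjusted.
With modified divisor 4200: modified quotas P1 1.899, P2 17.207, P3 2.943.
Rounding up: P1 2, P2 18, P3 3 (total 23).

P1 2, P2 18, P3 3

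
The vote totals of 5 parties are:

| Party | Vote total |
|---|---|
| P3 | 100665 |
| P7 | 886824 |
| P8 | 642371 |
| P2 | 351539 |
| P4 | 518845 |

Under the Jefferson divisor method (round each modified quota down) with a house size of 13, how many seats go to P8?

3

Standard divisor 2500244/13 ≈ 192326.462; standard quotas: P3 0.523, P7 4.611, P8 3.340, P2 1.828, P4 2.698.
Rounding down gives 0, 4, 3, 1, 2 = 10 seats, so the divisor must be adjusted.
With modified divisor 166800: modified quotas P3 0.604, P7 5.317, P8 3.851, P2 2.108, P4 3.111.
Rounding down: P3 0, P7 5, P8 3, P2 2, P4 3 (total 13).
P8 receives 3.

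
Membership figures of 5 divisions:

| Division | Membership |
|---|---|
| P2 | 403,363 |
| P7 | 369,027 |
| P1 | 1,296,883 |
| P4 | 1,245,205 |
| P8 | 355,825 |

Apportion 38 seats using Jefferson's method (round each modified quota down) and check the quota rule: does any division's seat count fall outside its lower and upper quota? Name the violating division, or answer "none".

none

Standard quotas: P2 4.176, P7 3.821, P1 13.427, P4 12.892, P8 3.684.
Jefferson allocation: P2 4, P7 4, P1 14, P4 13, P8 3.
Every allocation lies between the lower and upper quota.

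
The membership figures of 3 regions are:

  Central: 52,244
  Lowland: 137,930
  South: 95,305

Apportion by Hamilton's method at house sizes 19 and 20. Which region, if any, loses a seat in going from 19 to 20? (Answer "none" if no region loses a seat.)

At 19 seats: Central 4, Lowland 9, South 6.
At 20 seats: Central 3, Lowland 10, South 7.
Central drops from 4 to 3.

Central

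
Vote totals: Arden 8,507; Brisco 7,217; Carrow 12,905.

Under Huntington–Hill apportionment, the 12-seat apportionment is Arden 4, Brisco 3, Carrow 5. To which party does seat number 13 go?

Priority for the next seat is population ÷ (√(s·(s+1))).
Priorities: Arden 1902.223, Brisco 2083.368, Carrow 2356.120.
Highest priority: Carrow.

Carrow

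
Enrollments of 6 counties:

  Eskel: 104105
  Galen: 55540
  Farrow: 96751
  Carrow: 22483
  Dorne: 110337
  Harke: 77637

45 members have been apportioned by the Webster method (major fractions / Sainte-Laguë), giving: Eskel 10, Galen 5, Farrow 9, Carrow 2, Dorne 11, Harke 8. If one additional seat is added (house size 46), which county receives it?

Priority for the next seat is population ÷ (current seats + 0.5).
Priorities: Eskel 9914.762, Galen 10098.182, Farrow 10184.316, Carrow 8993.200, Dorne 9594.522, Harke 9133.765.
Highest priority: Farrow.

Farrow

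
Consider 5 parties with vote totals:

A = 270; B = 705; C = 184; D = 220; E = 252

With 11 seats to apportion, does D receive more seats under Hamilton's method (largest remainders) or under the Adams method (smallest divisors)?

Adams

Hamilton: A 2, B 5, C 1, D 1, E 2.
Adams: A 2, B 4, C 1, D 2, E 2.
D gets 1 under Hamilton and 2 under Adams.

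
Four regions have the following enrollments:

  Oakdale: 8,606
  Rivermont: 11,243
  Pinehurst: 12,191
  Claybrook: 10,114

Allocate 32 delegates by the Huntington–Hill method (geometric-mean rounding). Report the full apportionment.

With divisor 1326: modified quotas Oakdale 6.490, Rivermont 8.479, Pinehurst 9.194, Claybrook 7.627.
Geometric-mean thresholds: Oakdale √(6·7)=6.481, Rivermont √(8·9)=8.485, Pinehurst √(9·10)=9.487, Claybrook √(7·8)=7.483.
Each quota rounded against its threshold gives Oakdale 7, Rivermont 8, Pinehurst 9, Claybrook 8 (total 32).

Oakdale: 7, Rivermont: 8, Pinehurst: 9, Claybrook: 8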